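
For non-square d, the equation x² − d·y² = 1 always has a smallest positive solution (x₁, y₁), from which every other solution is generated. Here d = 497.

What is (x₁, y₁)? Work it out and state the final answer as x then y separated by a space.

1201887 53912

[22; 3,2,2,5,6,5,2,2,3,44] for √497; ℓ=10 ⇒ convergent index 9
a_0=22:  p_0=22·1+0=22,  q_0=22·0+1=1
…
a_2=2:  p_2=2·67+22=156,  q_2=2·3+1=7
…
a_4=5:  p_4=5·379+156=2051,  q_4=5·17+7=92
…
a_6=5:  p_6=5·12685+2051=65476,  q_6=5·569+92=2937
…
a_8=2:  p_8=2·143637+65476=352750,  q_8=2·6443+2937=15823
a_9=3:  p_9=3·352750+143637=1201887,  q_9=3·15823+6443=53912
(x₁, y₁) = (1201887, 53912);  1201887² − 497·53912² = 1 ✓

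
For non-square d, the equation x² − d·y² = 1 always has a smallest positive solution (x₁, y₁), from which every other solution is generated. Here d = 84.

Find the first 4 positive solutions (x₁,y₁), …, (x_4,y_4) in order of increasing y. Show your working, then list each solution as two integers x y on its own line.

55 6
6049 660
665335 72594
73180801 7984680

√84 = [9; 6,18, …], period ℓ=2 (even) → k=1
a_0=9:  p_0=9·1+0=9,  q_0=9·0+1=1
a_1=6:  p_1=6·9+1=55,  q_1=6·1+0=6
→ (55, 6).  Check: 55²=3025, 84·6²=3024, difference 1.
k=2:  x_2 = 55·55+84·6·6 = 6049,  y_2 = 55·6+6·55 = 660
k=3:  x_3 = 55·6049+84·6·660 = 665335,  y_3 = 55·660+6·6049 = 72594
k=4:  x_4 = 55·665335+84·6·72594 = 73180801,  y_4 = 55·72594+6·665335 = 7984680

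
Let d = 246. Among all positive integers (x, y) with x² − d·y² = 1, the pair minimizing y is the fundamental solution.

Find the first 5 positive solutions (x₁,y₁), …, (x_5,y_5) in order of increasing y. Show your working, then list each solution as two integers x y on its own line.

√246 = [15; 1,2,5,1,14,1,5,2,1,30, …], period ℓ=10 (even) → k=9
step 0: (15, 1)  from 15·(1,0) + (0,1)
step 1: (16, 1)  from 1·(15,1) + (1,0)
step 2: (47, 3)  from 2·(16,1) + (15,1)
step 3: (251, 16)  from 5·(47,3) + (16,1)
step 4: (298, 19)  from 1·(251,16) + (47,3)
step 5: (4423, 282)  from 14·(298,19) + (251,16)
step 6: (4721, 301)  from 1·(4423,282) + (298,19)
step 7: (28028, 1787)  from 5·(4721,301) + (4423,282)
step 8: (60777, 3875)  from 2·(28028,1787) + (4721,301)
step 9: (88805, 5662)  from 1·(60777,3875) + (28028,1787)
(x₁, y₁) = (88805, 5662);  88805² − 246·5662² = 1 ✓
k=2:  x_2 = 88805·88805+246·5662·5662 = 15772656049,  y_2 = 88805·5662+5662·88805 = 1005627820
k=3:  x_3 = 88805·15772656049+246·5662·1005627820 = 2801381440774085,  y_3 = 88805·1005627820+5662·15772656049 = 178609557104538
k=4:  x_4 = 88805·2801381440774085+246·5662·178609557104538 = 497553357680112580801,  y_4 = 88805·178609557104538+5662·2801381440774085 = 31722843436331366360
k=5:  x_5 = 88805·497553357680112580801+246·5662·31722843436331366360 = 88370451854763414035291525,  y_5 = 88805·31722843436331366360+5662·497553357680112580801 = 5634294222548204422095062

88805 5662
15772656049 1005627820
2801381440774085 178609557104538
497553357680112580801 31722843436331366360
88370451854763414035291525 5634294222548204422095062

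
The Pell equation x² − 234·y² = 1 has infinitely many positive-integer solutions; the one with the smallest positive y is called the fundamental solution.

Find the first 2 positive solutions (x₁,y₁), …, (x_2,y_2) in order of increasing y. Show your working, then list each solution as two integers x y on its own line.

d=234: √d = [15; 3,2,1,2,1,2,3,30] (ℓ=8, even), read p_7/q_7
i=0: a=15 ⇒ p=15, q=1
i=1: a=3 ⇒ p=46, q=3
…
i=6: a=2 ⇒ p=1545, q=101
i=7: a=3 ⇒ p=5201, q=340
(x₁, y₁) = (5201, 340);  5201² − 234·340² = 1 ✓
n=2: (5201,340)∘(5201,340) = (5201·5201+234·340·340, 5201·340+340·5201) = (54100801,3536680)

5201 340
54100801 3536680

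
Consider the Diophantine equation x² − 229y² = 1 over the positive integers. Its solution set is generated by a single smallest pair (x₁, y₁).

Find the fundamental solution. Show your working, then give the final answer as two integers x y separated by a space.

√229 → a₀=15, period (7,1,1,7,30); ℓ=5 odd so k=9
k=0  a_k=15  p_k/q_k = 15/1
…
k=2  a_k=1  p_k/q_k = 121/8
k=3  a_k=1  p_k/q_k = 227/15
k=4  a_k=7  p_k/q_k = 1710/113
…
k=7  a_k=1  p_k/q_k = 413926/27353
k=8  a_k=1  p_k/q_k = 776325/51301
k=9  a_k=7  p_k/q_k = 5848201/386460
(x₁, y₁) = (5848201, 386460);  5848201² − 229·386460² = 1 ✓

5848201 386460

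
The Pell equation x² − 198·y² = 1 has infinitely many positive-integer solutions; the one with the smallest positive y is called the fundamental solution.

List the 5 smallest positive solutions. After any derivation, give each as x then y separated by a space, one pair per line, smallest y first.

d=198: √d = [14; 14,28] (ℓ=2, even), read p_1/q_1
a_0=14:  p_0=14·1+0=14,  q_0=14·0+1=1
a_1=14:  p_1=14·14+1=197,  q_1=14·1+0=14
→ (197, 14).  Check: 197²=38809, 198·14²=38808, difference 1.
(197+14√198)^2 = 77617 + 5516√198
(197+14√198)^3 = 30580901 + 2173290√198
(197+14√198)^4 = 12048797377 + 856270744√198
(197+14√198)^5 = 4747195585637 + 337368499846√198

197 14
77617 5516
30580901 2173290
12048797377 856270744
4747195585637 337368499846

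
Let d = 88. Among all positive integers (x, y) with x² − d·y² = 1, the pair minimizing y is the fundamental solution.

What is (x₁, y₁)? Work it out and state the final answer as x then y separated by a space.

197 21

√88 → a₀=9, period (2,1,1,1,2,18); ℓ=6 even so k=5
step 0: (9, 1)  from 9·(1,0) + (0,1)
step 1: (19, 2)  from 2·(9,1) + (1,0)
step 2: (28, 3)  from 1·(19,2) + (9,1)
…
step 4: (75, 8)  from 1·(47,5) + (28,3)
step 5: (197, 21)  from 2·(75,8) + (47,5)
(x₁, y₁) = (197, 21);  197² − 88·21² = 1 ✓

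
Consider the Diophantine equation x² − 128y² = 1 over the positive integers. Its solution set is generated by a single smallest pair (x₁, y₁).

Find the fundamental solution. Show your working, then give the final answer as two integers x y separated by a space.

√128 → a₀=11, period (3,5,3,22); ℓ=4 even so k=3
a_0=11:  p_0=11·1+0=11,  q_0=11·0+1=1
a_1=3:  p_1=3·11+1=34,  q_1=3·1+0=3
a_2=5:  p_2=5·34+11=181,  q_2=5·3+1=16
a_3=3:  p_3=3·181+34=577,  q_3=3·16+3=51
→ (577, 51).  Check: 577²=332929, 128·51²=332928, difference 1.

577 51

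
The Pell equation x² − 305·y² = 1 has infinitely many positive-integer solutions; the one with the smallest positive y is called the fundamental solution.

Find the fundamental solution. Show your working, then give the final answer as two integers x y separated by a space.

489 28

d=305: √d = [17; 2,6,2,34] (ℓ=4, even), read p_3/q_3
i=0: a=17 ⇒ p=17, q=1
i=1: a=2 ⇒ p=35, q=2
i=2: a=6 ⇒ p=227, q=13
i=3: a=2 ⇒ p=489, q=28
(x₁, y₁) = (489, 28);  489² − 305·28² = 1 ✓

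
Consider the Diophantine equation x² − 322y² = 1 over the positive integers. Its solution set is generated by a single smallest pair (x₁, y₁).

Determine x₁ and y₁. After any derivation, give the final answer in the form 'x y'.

√322 → a₀=17, period (1,16,1,34); ℓ=4 even so k=3
step 0: (17, 1)  from 17·(1,0) + (0,1)
step 1: (18, 1)  from 1·(17,1) + (1,0)
step 2: (305, 17)  from 16·(18,1) + (17,1)
step 3: (323, 18)  from 1·(305,17) + (18,1)
→ (323, 18).  Check: 323²=104329, 322·18²=104328, difference 1.

323 18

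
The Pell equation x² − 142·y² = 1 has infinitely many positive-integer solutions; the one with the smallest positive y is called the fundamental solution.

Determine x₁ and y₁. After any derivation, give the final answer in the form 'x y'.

√142 = [11; 1,10,1,22, …], period ℓ=4 (even) → k=3
i=0: a=11 ⇒ p=11, q=1
…
i=2: a=10 ⇒ p=131, q=11
i=3: a=1 ⇒ p=143, q=12
→ (143, 12).  Check: 143²=20449, 142·12²=20448, difference 1.

143 12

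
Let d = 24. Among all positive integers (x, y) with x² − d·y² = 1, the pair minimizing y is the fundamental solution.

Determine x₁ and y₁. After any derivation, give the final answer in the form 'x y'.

5 1

√24 = [4; 1,8, …], period ℓ=2 (even) → k=1
a_0=4:  p_0=4·1+0=4,  q_0=4·0+1=1
a_1=1:  p_1=1·4+1=5,  q_1=1·1+0=1
fundamental: x₁=5, y₁=1  (since 25 − 24·1 = 1)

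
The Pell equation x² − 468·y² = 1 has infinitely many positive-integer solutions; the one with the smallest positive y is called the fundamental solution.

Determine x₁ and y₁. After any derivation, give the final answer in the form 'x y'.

√468 = [21; 1,1,1,2,1,1,1,42, …], period ℓ=8 (even) → k=7
k=0  a_k=21  p_k/q_k = 21/1
…
k=2  a_k=1  p_k/q_k = 43/2
…
k=4  a_k=2  p_k/q_k = 173/8
k=5  a_k=1  p_k/q_k = 238/11
k=6  a_k=1  p_k/q_k = 411/19
k=7  a_k=1  p_k/q_k = 649/30
(x₁, y₁) = (649, 30);  649² − 468·30² = 1 ✓

649 30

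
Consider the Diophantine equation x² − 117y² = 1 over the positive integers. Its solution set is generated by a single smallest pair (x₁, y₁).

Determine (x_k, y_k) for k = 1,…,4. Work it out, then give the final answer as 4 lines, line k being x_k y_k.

649 60
842401 77880
1093435849 101088180
1419278889601 131212379760

√117 → a₀=10, period (1,4,2,4,1,20); ℓ=6 even so k=5
a_0=10:  p_0=10·1+0=10,  q_0=10·0+1=1
a_1=1:  p_1=1·10+1=11,  q_1=1·1+0=1
a_2=4:  p_2=4·11+10=54,  q_2=4·1+1=5
a_3=2:  p_3=2·54+11=119,  q_3=2·5+1=11
a_4=4:  p_4=4·119+54=530,  q_4=4·11+5=49
a_5=1:  p_5=1·530+119=649,  q_5=1·49+11=60
→ (649, 60).  Check: 649²=421201, 117·60²=421200, difference 1.
(649+60√117)^2 = 842401 + 77880√117
(649+60√117)^3 = 1093435849 + 101088180√117
(649+60√117)^4 = 1419278889601 + 131212379760√117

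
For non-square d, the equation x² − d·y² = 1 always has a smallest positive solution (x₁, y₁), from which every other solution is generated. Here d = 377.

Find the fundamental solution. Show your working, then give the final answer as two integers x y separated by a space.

d=377: √d = [19; 2,2,2,38] (ℓ=4, even), read p_3/q_3
step 0: (19, 1)  from 19·(1,0) + (0,1)
…
step 2: (97, 5)  from 2·(39,2) + (19,1)
step 3: (233, 12)  from 2·(97,5) + (39,2)
→ (233, 12).  Check: 233²=54289, 377·12²=54288, difference 1.

233 12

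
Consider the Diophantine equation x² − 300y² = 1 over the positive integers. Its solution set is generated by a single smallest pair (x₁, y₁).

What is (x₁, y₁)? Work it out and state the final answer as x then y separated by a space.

√300 = [17; 3,8,3,34, …], period ℓ=4 (even) → k=3
k=0  a_k=17  p_k/q_k = 17/1
k=1  a_k=3  p_k/q_k = 52/3
k=2  a_k=8  p_k/q_k = 433/25
k=3  a_k=3  p_k/q_k = 1351/78
→ (1351, 78).  Check: 1351²=1825201, 300·78²=1825200, difference 1.

1351 78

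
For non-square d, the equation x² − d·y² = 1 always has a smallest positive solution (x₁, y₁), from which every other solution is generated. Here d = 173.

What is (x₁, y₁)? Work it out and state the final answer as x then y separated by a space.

2499849 190060

√173 = [13; 6,1,1,6,26, …], period ℓ=5 (odd) → k=9
step 0: (13, 1)  from 13·(1,0) + (0,1)
step 1: (79, 6)  from 6·(13,1) + (1,0)
…
step 8: (382343, 29069)  from 1·(205791,15646) + (176552,13423)
step 9: (2499849, 190060)  from 6·(382343,29069) + (205791,15646)
fundamental: x₁=2499849, y₁=190060  (since 6249245022801 − 173·36122803600 = 1)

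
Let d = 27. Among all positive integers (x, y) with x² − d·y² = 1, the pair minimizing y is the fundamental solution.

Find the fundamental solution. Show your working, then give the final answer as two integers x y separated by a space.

d=27: √d = [5; 5,10] (ℓ=2, even), read p_1/q_1
i=0: a=5 ⇒ p=5, q=1
i=1: a=5 ⇒ p=26, q=5
fundamental: x₁=26, y₁=5  (since 676 − 27·25 = 1)

26 5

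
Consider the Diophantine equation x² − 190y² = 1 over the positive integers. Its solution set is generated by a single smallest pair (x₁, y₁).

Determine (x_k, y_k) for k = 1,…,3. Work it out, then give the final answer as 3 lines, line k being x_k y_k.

d=190: √d = [13; 1,3,1,1,1,…,3,1,26] (ℓ=14, even), read p_13/q_13
i=0: a=13 ⇒ p=13, q=1
…
i=6: a=2 ⇒ p=510, q=37
i=7: a=2 ⇒ p=1213, q=88
…
i=12: a=3 ⇒ p=40787, q=2959
i=13: a=1 ⇒ p=52021, q=3774
(x₁, y₁) = (52021, 3774);  52021² − 190·3774² = 1 ✓
(x_2, y_2) = (52021·52021 + 190·3774·3774, 52021·3774 + 3774·52021) = (5412368881, 392654508)
(x_3, y_3) = (52021·5412368881 + 190·3774·392654508, 52021·392654508 + 3774·5412368881) = (563113683064981, 40852560317562)

52021 3774
5412368881 392654508
563113683064981 40852560317562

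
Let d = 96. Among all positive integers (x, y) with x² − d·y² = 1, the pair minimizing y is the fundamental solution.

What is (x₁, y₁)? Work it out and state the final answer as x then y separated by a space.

d=96: √d = [9; 1,3,1,18] (ℓ=4, even), read p_3/q_3
k=0  a_k=9  p_k/q_k = 9/1
k=1  a_k=1  p_k/q_k = 10/1
k=2  a_k=3  p_k/q_k = 39/4
k=3  a_k=1  p_k/q_k = 49/5
(x₁, y₁) = (49, 5);  49² − 96·5² = 1 ✓

49 5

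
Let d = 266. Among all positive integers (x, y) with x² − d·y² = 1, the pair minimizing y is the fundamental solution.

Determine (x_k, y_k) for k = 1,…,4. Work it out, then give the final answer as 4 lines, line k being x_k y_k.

d=266: √d = [16; 3,4,3,32] (ℓ=4, even), read p_3/q_3
i=0: a=16 ⇒ p=16, q=1
i=1: a=3 ⇒ p=49, q=3
i=2: a=4 ⇒ p=212, q=13
i=3: a=3 ⇒ p=685, q=42
(x₁, y₁) = (685, 42);  685² − 266·42² = 1 ✓
k=2:  x_2 = 685·685+266·42·42 = 938449,  y_2 = 685·42+42·685 = 57540
k=3:  x_3 = 685·938449+266·42·57540 = 1285674445,  y_3 = 685·57540+42·938449 = 78829758
k=4:  x_4 = 685·1285674445+266·42·78829758 = 1761373051201,  y_4 = 685·78829758+42·1285674445 = 107996710920

685 42
938449 57540
1285674445 78829758
1761373051201 107996710920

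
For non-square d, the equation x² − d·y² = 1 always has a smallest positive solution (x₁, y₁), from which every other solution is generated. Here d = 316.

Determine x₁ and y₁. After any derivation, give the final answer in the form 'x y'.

√316 → a₀=17, period (1,3,2,8,2,3,1,34); ℓ=8 even so k=7
k=0  a_k=17  p_k/q_k = 17/1
…
k=6  a_k=3  p_k/q_k = 9937/559
k=7  a_k=1  p_k/q_k = 12799/720
fundamental: x₁=12799, y₁=720  (since 163814401 − 316·518400 = 1)

12799 720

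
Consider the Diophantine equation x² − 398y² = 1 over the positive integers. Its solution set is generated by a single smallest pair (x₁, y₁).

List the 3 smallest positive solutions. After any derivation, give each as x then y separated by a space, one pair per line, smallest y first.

399 20
318401 15960
254083599 12736060

[19; 1,18,1,38] for √398; ℓ=4 ⇒ convergent index 3
a_0=19:  p_0=19·1+0=19,  q_0=19·0+1=1
…
a_2=18:  p_2=18·20+19=379,  q_2=18·1+1=19
a_3=1:  p_3=1·379+20=399,  q_3=1·19+1=20
→ (399, 20).  Check: 399²=159201, 398·20²=159200, difference 1.
k=2:  x_2 = 399·399+398·20·20 = 318401,  y_2 = 399·20+20·399 = 15960
k=3:  x_3 = 399·318401+398·20·15960 = 254083599,  y_3 = 399·15960+20·318401 = 12736060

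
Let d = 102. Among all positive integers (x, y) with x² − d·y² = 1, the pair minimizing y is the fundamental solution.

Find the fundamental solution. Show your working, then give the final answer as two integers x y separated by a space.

√102 → a₀=10, period (10,20); ℓ=2 even so k=1
a_0=10:  p_0=10·1+0=10,  q_0=10·0+1=1
a_1=10:  p_1=10·10+1=101,  q_1=10·1+0=10
→ (101, 10).  Check: 101²=10201, 102·10²=10200, difference 1.

101 10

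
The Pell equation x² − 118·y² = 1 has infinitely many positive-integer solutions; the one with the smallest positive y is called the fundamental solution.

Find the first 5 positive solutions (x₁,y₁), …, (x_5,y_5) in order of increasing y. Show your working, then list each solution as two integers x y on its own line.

306917 28254
188396089777 17343265836
115643925371868101 10645886241146970
70986173286526887819457 6534806934930865917144
43573726693046301732396700037 4011286680085707263143023126

√118 → a₀=10, period (1,6,3,2,10,2,3,6,1,20); ℓ=10 even so k=9
a_0=10:  p_0=10·1+0=10,  q_0=10·0+1=1
a_1=1:  p_1=1·10+1=11,  q_1=1·1+0=1
…
a_3=3:  p_3=3·76+11=239,  q_3=3·7+1=22
…
a_5=10:  p_5=10·554+239=5779,  q_5=10·51+22=532
…
a_8=6:  p_8=6·42115+12112=264802,  q_8=6·3877+1115=24377
a_9=1:  p_9=1·264802+42115=306917,  q_9=1·24377+3877=28254
fundamental: x₁=306917, y₁=28254  (since 94198044889 − 118·798288516 = 1)
(306917+28254√118)^2 = 188396089777 + 17343265836√118
(306917+28254√118)^3 = 115643925371868101 + 10645886241146970√118
(306917+28254√118)^4 = 70986173286526887819457 + 6534806934930865917144√118
(306917+28254√118)^5 = 43573726693046301732396700037 + 4011286680085707263143023126√118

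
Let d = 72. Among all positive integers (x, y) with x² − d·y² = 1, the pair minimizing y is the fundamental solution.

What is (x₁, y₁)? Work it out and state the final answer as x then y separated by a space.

17 2

[8; 2,16] for √72; ℓ=2 ⇒ convergent index 1
step 0: (8, 1)  from 8·(1,0) + (0,1)
step 1: (17, 2)  from 2·(8,1) + (1,0)
fundamental: x₁=17, y₁=2  (since 289 − 72·4 = 1)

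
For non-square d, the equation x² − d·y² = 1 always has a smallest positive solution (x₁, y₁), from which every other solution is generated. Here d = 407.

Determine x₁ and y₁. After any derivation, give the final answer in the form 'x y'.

[20; 5,1,2,1,5,40] for √407; ℓ=6 ⇒ convergent index 5
k=0  a_k=20  p_k/q_k = 20/1
…
k=2  a_k=1  p_k/q_k = 121/6
k=3  a_k=2  p_k/q_k = 343/17
k=4  a_k=1  p_k/q_k = 464/23
k=5  a_k=5  p_k/q_k = 2663/132
fundamental: x₁=2663, y₁=132  (since 7091569 − 407·17424 = 1)

2663 132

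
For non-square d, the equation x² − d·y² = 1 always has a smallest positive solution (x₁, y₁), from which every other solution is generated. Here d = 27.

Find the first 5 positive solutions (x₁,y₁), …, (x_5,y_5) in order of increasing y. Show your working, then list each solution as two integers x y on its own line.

26 5
1351 260
70226 13515
3650401 702520
189750626 36517525

√27 → a₀=5, period (5,10); ℓ=2 even so k=1
step 0: (5, 1)  from 5·(1,0) + (0,1)
step 1: (26, 5)  from 5·(5,1) + (1,0)
(x₁, y₁) = (26, 5);  26² − 27·5² = 1 ✓
(26+5√27)^2 = 1351 + 260√27
(26+5√27)^3 = 70226 + 13515√27
(26+5√27)^4 = 3650401 + 702520√27
(26+5√27)^5 = 189750626 + 36517525√27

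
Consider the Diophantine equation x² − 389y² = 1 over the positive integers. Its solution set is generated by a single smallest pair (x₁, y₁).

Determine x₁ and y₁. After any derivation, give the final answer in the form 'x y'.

3287049 166660

√389 = [19; 1,2,1,1,1,1,2,1,38, …], period ℓ=9 (odd) → k=17
i=0: a=19 ⇒ p=19, q=1
…
i=4: a=1 ⇒ p=138, q=7
…
i=7: a=2 ⇒ p=927, q=47
i=8: a=1 ⇒ p=1282, q=65
…
i=10: a=1 ⇒ p=50925, q=2582
…
i=14: a=1 ⇒ p=556329, q=28207
…
i=16: a=2 ⇒ p=2376809, q=120509
i=17: a=1 ⇒ p=3287049, q=166660
(x₁, y₁) = (3287049, 166660);  3287049² − 389·166660² = 1 ✓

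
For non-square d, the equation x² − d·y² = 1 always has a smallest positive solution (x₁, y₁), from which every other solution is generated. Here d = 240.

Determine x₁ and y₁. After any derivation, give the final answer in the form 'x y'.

31 2

d=240: √d = [15; 2,30] (ℓ=2, even), read p_1/q_1
step 0: (15, 1)  from 15·(1,0) + (0,1)
step 1: (31, 2)  from 2·(15,1) + (1,0)
→ (31, 2).  Check: 31²=961, 240·2²=960, difference 1.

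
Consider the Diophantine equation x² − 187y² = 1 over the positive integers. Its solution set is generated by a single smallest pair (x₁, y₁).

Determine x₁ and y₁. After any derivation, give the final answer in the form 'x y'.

√187 → a₀=13, period (1,2,13,2,1,26); ℓ=6 even so k=5
a_0=13:  p_0=13·1+0=13,  q_0=13·0+1=1
a_1=1:  p_1=1·13+1=14,  q_1=1·1+0=1
a_2=2:  p_2=2·14+13=41,  q_2=2·1+1=3
…
a_4=2:  p_4=2·547+41=1135,  q_4=2·40+3=83
a_5=1:  p_5=1·1135+547=1682,  q_5=1·83+40=123
fundamental: x₁=1682, y₁=123  (since 2829124 − 187·15129 = 1)

1682 123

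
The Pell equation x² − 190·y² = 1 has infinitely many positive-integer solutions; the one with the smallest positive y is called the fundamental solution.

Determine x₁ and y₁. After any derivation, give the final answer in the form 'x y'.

52021 3774

√190 → a₀=13, period (1,3,1,1,1,…,3,1,26); ℓ=14 even so k=13
a_0=13:  p_0=13·1+0=13,  q_0=13·0+1=1
a_1=1:  p_1=1·13+1=14,  q_1=1·1+0=1
a_2=3:  p_2=3·14+13=55,  q_2=3·1+1=4
…
a_6=2:  p_6=2·193+124=510,  q_6=2·14+9=37
a_7=2:  p_7=2·510+193=1213,  q_7=2·37+14=88
…
a_9=1:  p_9=1·2936+1213=4149,  q_9=1·213+88=301
…
a_11=1:  p_11=1·7085+4149=11234,  q_11=1·514+301=815
a_12=3:  p_12=3·11234+7085=40787,  q_12=3·815+514=2959
a_13=1:  p_13=1·40787+11234=52021,  q_13=1·2959+815=3774
→ (52021, 3774).  Check: 52021²=2706184441, 190·3774²=2706184440, difference 1.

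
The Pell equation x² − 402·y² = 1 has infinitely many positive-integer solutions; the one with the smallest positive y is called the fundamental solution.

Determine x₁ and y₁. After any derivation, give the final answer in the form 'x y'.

[20; 20,40] for √402; ℓ=2 ⇒ convergent index 1
a_0=20:  p_0=20·1+0=20,  q_0=20·0+1=1
a_1=20:  p_1=20·20+1=401,  q_1=20·1+0=20
(x₁, y₁) = (401, 20);  401² − 402·20² = 1 ✓

401 20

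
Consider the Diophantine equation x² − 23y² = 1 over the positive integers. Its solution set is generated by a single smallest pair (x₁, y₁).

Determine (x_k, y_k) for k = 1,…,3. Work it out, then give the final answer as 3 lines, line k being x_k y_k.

24 5
1151 240
55224 11515

d=23: √d = [4; 1,3,1,8] (ℓ=4, even), read p_3/q_3
k=0  a_k=4  p_k/q_k = 4/1
k=1  a_k=1  p_k/q_k = 5/1
k=2  a_k=3  p_k/q_k = 19/4
k=3  a_k=1  p_k/q_k = 24/5
fundamental: x₁=24, y₁=5  (since 576 − 23·25 = 1)
(x_2, y_2) = (24·24 + 23·5·5, 24·5 + 5·24) = (1151, 240)
(x_3, y_3) = (24·1151 + 23·5·240, 24·240 + 5·1151) = (55224, 11515)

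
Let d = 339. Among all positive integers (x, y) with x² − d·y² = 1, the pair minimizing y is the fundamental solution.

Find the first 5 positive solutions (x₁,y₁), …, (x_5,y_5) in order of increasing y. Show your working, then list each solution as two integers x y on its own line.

√339 = [18; 2,2,2,1,17,1,2,2,2,36, …], period ℓ=10 (even) → k=9
i=0: a=18 ⇒ p=18, q=1
…
i=4: a=1 ⇒ p=313, q=17
…
i=7: a=2 ⇒ p=17252, q=937
i=8: a=2 ⇒ p=40359, q=2192
i=9: a=2 ⇒ p=97970, q=5321
(x₁, y₁) = (97970, 5321);  97970² − 339·5321² = 1 ✓
k=2:  x_2 = 97970·97970+339·5321·5321 = 19196241799,  y_2 = 97970·5321+5321·97970 = 1042596740
k=3:  x_3 = 97970·19196241799+339·5321·1042596740 = 3761311617998090,  y_3 = 97970·1042596740+5321·19196241799 = 204286405230279
k=4:  x_4 = 97970·3761311617998090+339·5321·204286405230279 = 736991398411349512801,  y_4 = 97970·204286405230279+5321·3761311617998090 = 40027878239778270520
k=5:  x_5 = 97970·736991398411349512801+339·5321·40027878239778270520 = 144406094600958511920229850,  y_5 = 97970·40027878239778270520+5321·736991398411349512801 = 7843062462097867920458521

97970 5321
19196241799 1042596740
3761311617998090 204286405230279
736991398411349512801 40027878239778270520
144406094600958511920229850 7843062462097867920458521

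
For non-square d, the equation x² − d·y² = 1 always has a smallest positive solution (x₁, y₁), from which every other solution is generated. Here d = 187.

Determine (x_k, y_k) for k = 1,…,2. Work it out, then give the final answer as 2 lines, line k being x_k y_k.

[13; 1,2,13,2,1,26] for √187; ℓ=6 ⇒ convergent index 5
a_0=13:  p_0=13·1+0=13,  q_0=13·0+1=1
…
a_2=2:  p_2=2·14+13=41,  q_2=2·1+1=3
a_3=13:  p_3=13·41+14=547,  q_3=13·3+1=40
a_4=2:  p_4=2·547+41=1135,  q_4=2·40+3=83
a_5=1:  p_5=1·1135+547=1682,  q_5=1·83+40=123
→ (1682, 123).  Check: 1682²=2829124, 187·123²=2829123, difference 1.
n=2: (1682,123)∘(1682,123) = (1682·1682+187·123·123, 1682·123+123·1682) = (5658247,413772)

1682 123
5658247 413772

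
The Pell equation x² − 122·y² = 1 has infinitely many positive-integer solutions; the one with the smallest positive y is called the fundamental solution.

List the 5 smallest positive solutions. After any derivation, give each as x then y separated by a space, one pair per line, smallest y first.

243 22
118097 10692
57394899 5196290
27893802817 2525386248
13556330774163 1227332520238

[11; 22] for √122; ℓ=1 ⇒ convergent index 1
a_0=11:  p_0=11·1+0=11,  q_0=11·0+1=1
a_1=22:  p_1=22·11+1=243,  q_1=22·1+0=22
(x₁, y₁) = (243, 22);  243² − 122·22² = 1 ✓
n=2: (243,22)∘(243,22) = (243·243+122·22·22, 243·22+22·243) = (118097,10692)
n=3: (118097,10692)∘(243,22) = (243·118097+122·22·10692, 243·10692+22·118097) = (57394899,5196290)
n=4: (57394899,5196290)∘(243,22) = (243·57394899+122·22·5196290, 243·5196290+22·57394899) = (27893802817,2525386248)
n=5: (27893802817,2525386248)∘(243,22) = (243·27893802817+122·22·2525386248, 243·2525386248+22·27893802817) = (13556330774163,1227332520238)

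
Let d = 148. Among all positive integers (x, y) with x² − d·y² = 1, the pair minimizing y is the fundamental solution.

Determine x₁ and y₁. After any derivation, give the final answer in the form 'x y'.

73 6

√148 → a₀=12, period (6,24); ℓ=2 even so k=1
i=0: a=12 ⇒ p=12, q=1
i=1: a=6 ⇒ p=73, q=6
fundamental: x₁=73, y₁=6  (since 5329 − 148·36 = 1)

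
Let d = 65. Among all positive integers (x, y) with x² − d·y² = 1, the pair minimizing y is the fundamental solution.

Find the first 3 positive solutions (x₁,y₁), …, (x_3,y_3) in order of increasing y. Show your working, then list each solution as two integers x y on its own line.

[8; 16] for √65; ℓ=1 ⇒ convergent index 1
i=0: a=8 ⇒ p=8, q=1
i=1: a=16 ⇒ p=129, q=16
(x₁, y₁) = (129, 16);  129² − 65·16² = 1 ✓
(129+16√65)^2 = 33281 + 4128√65
(129+16√65)^3 = 8586369 + 1065008√65

129 16
33281 4128
8586369 1065008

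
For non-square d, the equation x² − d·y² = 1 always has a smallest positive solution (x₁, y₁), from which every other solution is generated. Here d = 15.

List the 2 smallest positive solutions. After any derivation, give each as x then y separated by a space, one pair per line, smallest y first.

4 1
31 8

d=15: √d = [3; 1,6] (ℓ=2, even), read p_1/q_1
k=0  a_k=3  p_k/q_k = 3/1
k=1  a_k=1  p_k/q_k = 4/1
fundamental: x₁=4, y₁=1  (since 16 − 15·1 = 1)
k=2:  x_2 = 4·4+15·1·1 = 31,  y_2 = 4·1+1·4 = 8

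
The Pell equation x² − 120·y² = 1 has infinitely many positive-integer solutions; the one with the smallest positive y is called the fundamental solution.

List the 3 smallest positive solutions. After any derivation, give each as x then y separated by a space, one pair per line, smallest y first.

11 1
241 22
5291 483

√120 = [10; 1,20, …], period ℓ=2 (even) → k=1
i=0: a=10 ⇒ p=10, q=1
i=1: a=1 ⇒ p=11, q=1
fundamental: x₁=11, y₁=1  (since 121 − 120·1 = 1)
(x_2, y_2) = (11·11 + 120·1·1, 11·1 + 1·11) = (241, 22)
(x_3, y_3) = (11·241 + 120·1·22, 11·22 + 1·241) = (5291, 483)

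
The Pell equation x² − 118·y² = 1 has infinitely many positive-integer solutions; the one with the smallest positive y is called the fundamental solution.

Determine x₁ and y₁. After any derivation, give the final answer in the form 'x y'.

√118 → a₀=10, period (1,6,3,2,10,2,3,6,1,20); ℓ=10 even so k=9
step 0: (10, 1)  from 10·(1,0) + (0,1)
…
step 2: (76, 7)  from 6·(11,1) + (10,1)
step 3: (239, 22)  from 3·(76,7) + (11,1)
…
step 6: (12112, 1115)  from 2·(5779,532) + (554,51)
…
step 8: (264802, 24377)  from 6·(42115,3877) + (12112,1115)
step 9: (306917, 28254)  from 1·(264802,24377) + (42115,3877)
(x₁, y₁) = (306917, 28254);  306917² − 118·28254² = 1 ✓

306917 28254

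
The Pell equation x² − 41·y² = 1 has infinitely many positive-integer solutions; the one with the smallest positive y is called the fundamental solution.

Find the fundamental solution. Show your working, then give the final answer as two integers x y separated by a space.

√41 = [6; 2,2,12, …], period ℓ=3 (odd) → k=5
step 0: (6, 1)  from 6·(1,0) + (0,1)
…
step 3: (397, 62)  from 12·(32,5) + (13,2)
step 4: (826, 129)  from 2·(397,62) + (32,5)
step 5: (2049, 320)  from 2·(826,129) + (397,62)
(x₁, y₁) = (2049, 320);  2049² − 41·320² = 1 ✓

2049 320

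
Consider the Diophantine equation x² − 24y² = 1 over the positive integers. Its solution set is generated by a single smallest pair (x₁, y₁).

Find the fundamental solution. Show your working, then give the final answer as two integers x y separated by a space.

5 1

d=24: √d = [4; 1,8] (ℓ=2, even), read p_1/q_1
step 0: (4, 1)  from 4·(1,0) + (0,1)
step 1: (5, 1)  from 1·(4,1) + (1,0)
fundamental: x₁=5, y₁=1  (since 25 − 24·1 = 1)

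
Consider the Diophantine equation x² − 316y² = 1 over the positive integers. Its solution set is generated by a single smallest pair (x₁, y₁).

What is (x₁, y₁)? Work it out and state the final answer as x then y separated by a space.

12799 720

√316 → a₀=17, period (1,3,2,8,2,3,1,34); ℓ=8 even so k=7
i=0: a=17 ⇒ p=17, q=1
i=1: a=1 ⇒ p=18, q=1
i=2: a=3 ⇒ p=71, q=4
i=3: a=2 ⇒ p=160, q=9
i=4: a=8 ⇒ p=1351, q=76
…
i=6: a=3 ⇒ p=9937, q=559
i=7: a=1 ⇒ p=12799, q=720
→ (12799, 720).  Check: 12799²=163814401, 316·720²=163814400, difference 1.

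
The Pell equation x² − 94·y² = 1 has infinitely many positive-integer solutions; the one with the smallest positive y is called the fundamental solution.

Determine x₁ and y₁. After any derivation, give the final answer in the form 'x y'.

2143295 221064

√94 → a₀=9, period (1,2,3,1,1,…,2,1,18); ℓ=16 even so k=15
k=0  a_k=9  p_k/q_k = 9/1
…
k=2  a_k=2  p_k/q_k = 29/3
k=3  a_k=3  p_k/q_k = 97/10
k=4  a_k=1  p_k/q_k = 126/13
k=5  a_k=1  p_k/q_k = 223/23
k=6  a_k=5  p_k/q_k = 1241/128
k=7  a_k=1  p_k/q_k = 1464/151
k=8  a_k=8  p_k/q_k = 12953/1336
…
k=12  a_k=1  p_k/q_k = 184493/19029
…
k=14  a_k=2  p_k/q_k = 1490361/153719
k=15  a_k=1  p_k/q_k = 2143295/221064
(x₁, y₁) = (2143295, 221064);  2143295² − 94·221064² = 1 ✓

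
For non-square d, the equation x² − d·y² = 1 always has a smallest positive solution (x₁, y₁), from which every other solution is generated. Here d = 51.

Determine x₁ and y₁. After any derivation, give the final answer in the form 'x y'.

[7; 7,14] for √51; ℓ=2 ⇒ convergent index 1
k=0  a_k=7  p_k/q_k = 7/1
k=1  a_k=7  p_k/q_k = 50/7
fundamental: x₁=50, y₁=7  (since 2500 − 51·49 = 1)

50 7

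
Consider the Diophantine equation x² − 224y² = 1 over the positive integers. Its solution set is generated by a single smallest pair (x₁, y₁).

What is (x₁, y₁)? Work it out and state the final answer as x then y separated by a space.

15 1

d=224: √d = [14; 1,28] (ℓ=2, even), read p_1/q_1
a_0=14:  p_0=14·1+0=14,  q_0=14·0+1=1
a_1=1:  p_1=1·14+1=15,  q_1=1·1+0=1
fundamental: x₁=15, y₁=1  (since 225 − 224·1 = 1)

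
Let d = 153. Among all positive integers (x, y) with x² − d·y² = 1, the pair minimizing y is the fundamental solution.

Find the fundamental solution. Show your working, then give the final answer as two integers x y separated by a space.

d=153: √d = [12; 2,1,2,2,2,1,2,24] (ℓ=8, even), read p_7/q_7
i=0: a=12 ⇒ p=12, q=1
…
i=5: a=2 ⇒ p=569, q=46
i=6: a=1 ⇒ p=804, q=65
i=7: a=2 ⇒ p=2177, q=176
(x₁, y₁) = (2177, 176);  2177² − 153·176² = 1 ✓

2177 176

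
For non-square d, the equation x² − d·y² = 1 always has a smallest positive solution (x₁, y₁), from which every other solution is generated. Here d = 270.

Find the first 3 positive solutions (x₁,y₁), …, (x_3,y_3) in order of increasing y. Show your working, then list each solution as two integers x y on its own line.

5291 322
55989361 3407404
592479412811 36057148806

[16; 2,3,6,3,2,32] for √270; ℓ=6 ⇒ convergent index 5
i=0: a=16 ⇒ p=16, q=1
…
i=2: a=3 ⇒ p=115, q=7
…
i=4: a=3 ⇒ p=2284, q=139
i=5: a=2 ⇒ p=5291, q=322
→ (5291, 322).  Check: 5291²=27994681, 270·322²=27994680, difference 1.
k=2:  x_2 = 5291·5291+270·322·322 = 55989361,  y_2 = 5291·322+322·5291 = 3407404
k=3:  x_3 = 5291·55989361+270·322·3407404 = 592479412811,  y_3 = 5291·3407404+322·55989361 = 36057148806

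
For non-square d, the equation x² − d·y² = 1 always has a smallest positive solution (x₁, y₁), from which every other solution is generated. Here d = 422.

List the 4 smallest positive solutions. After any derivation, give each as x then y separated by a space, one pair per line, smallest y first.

7022501 341850
98631040590001 4801283933700
1385273162348638202501 67434042451384025550
19456164335732849620362360001 947111261097768740333867400

[20; 1,1,5,2,1,…,1,1,40] for √422; ℓ=14 ⇒ convergent index 13
a_0=20:  p_0=20·1+0=20,  q_0=20·0+1=1
a_1=1:  p_1=1·20+1=21,  q_1=1·1+0=1
a_2=1:  p_2=1·21+20=41,  q_2=1·1+1=2
a_3=5:  p_3=5·41+21=226,  q_3=5·2+1=11
a_4=2:  p_4=2·226+41=493,  q_4=2·11+2=24
…
a_8=3:  p_8=3·53719+2650=163807,  q_8=3·2615+129=7974
a_9=1:  p_9=1·163807+53719=217526,  q_9=1·7974+2615=10589
…
a_11=5:  p_11=5·598859+217526=3211821,  q_11=5·29152+10589=156349
a_12=1:  p_12=1·3211821+598859=3810680,  q_12=1·156349+29152=185501
a_13=1:  p_13=1·3810680+3211821=7022501,  q_13=1·185501+156349=341850
fundamental: x₁=7022501, y₁=341850  (since 49315520295001 − 422·116861422500 = 1)
(7022501+341850√422)^2 = 98631040590001 + 4801283933700√422
(7022501+341850√422)^3 = 1385273162348638202501 + 67434042451384025550√422
(7022501+341850√422)^4 = 19456164335732849620362360001 + 947111261097768740333867400√422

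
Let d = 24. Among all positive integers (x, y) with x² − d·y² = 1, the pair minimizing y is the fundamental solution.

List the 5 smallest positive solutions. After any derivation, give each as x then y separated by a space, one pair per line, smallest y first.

5 1
49 10
485 99
4801 980
47525 9701

d=24: √d = [4; 1,8] (ℓ=2, even), read p_1/q_1
i=0: a=4 ⇒ p=4, q=1
i=1: a=1 ⇒ p=5, q=1
fundamental: x₁=5, y₁=1  (since 25 − 24·1 = 1)
(5+1√24)^2 = 49 + 10√24
(5+1√24)^3 = 485 + 99√24
(5+1√24)^4 = 4801 + 980√24
(5+1√24)^5 = 47525 + 9701√24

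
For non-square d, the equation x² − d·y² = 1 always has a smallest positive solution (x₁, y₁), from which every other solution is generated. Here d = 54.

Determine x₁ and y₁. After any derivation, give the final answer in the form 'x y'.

d=54: √d = [7; 2,1,6,1,2,14] (ℓ=6, even), read p_5/q_5
k=0  a_k=7  p_k/q_k = 7/1
k=1  a_k=2  p_k/q_k = 15/2
k=2  a_k=1  p_k/q_k = 22/3
…
k=4  a_k=1  p_k/q_k = 169/23
k=5  a_k=2  p_k/q_k = 485/66
→ (485, 66).  Check: 485²=235225, 54·66²=235224, difference 1.

485 66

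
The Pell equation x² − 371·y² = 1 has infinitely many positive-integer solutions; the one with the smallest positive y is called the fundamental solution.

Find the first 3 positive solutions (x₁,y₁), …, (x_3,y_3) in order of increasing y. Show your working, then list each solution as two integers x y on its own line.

[19; 3,1,4,1,3,38] for √371; ℓ=6 ⇒ convergent index 5
i=0: a=19 ⇒ p=19, q=1
…
i=2: a=1 ⇒ p=77, q=4
i=3: a=4 ⇒ p=366, q=19
i=4: a=1 ⇒ p=443, q=23
i=5: a=3 ⇒ p=1695, q=88
(x₁, y₁) = (1695, 88);  1695² − 371·88² = 1 ✓
(x_2, y_2) = (1695·1695 + 371·88·88, 1695·88 + 88·1695) = (5746049, 298320)
(x_3, y_3) = (1695·5746049 + 371·88·298320, 1695·298320 + 88·5746049) = (19479104415, 1011304712)

1695 88
5746049 298320
19479104415 1011304712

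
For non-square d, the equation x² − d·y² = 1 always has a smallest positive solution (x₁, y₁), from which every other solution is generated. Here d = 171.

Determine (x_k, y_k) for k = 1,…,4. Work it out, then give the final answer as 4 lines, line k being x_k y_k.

d=171: √d = [13; 13,26] (ℓ=2, even), read p_1/q_1
step 0: (13, 1)  from 13·(1,0) + (0,1)
step 1: (170, 13)  from 13·(13,1) + (1,0)
→ (170, 13).  Check: 170²=28900, 171·13²=28899, difference 1.
(x_2, y_2) = (170·170 + 171·13·13, 170·13 + 13·170) = (57799, 4420)
(x_3, y_3) = (170·57799 + 171·13·4420, 170·4420 + 13·57799) = (19651490, 1502787)
(x_4, y_4) = (170·19651490 + 171·13·1502787, 170·1502787 + 13·19651490) = (6681448801, 510943160)

170 13
57799 4420
19651490 1502787
6681448801 510943160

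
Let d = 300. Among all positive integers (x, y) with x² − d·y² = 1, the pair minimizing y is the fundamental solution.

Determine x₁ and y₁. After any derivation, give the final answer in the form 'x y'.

[17; 3,8,3,34] for √300; ℓ=4 ⇒ convergent index 3
step 0: (17, 1)  from 17·(1,0) + (0,1)
…
step 2: (433, 25)  from 8·(52,3) + (17,1)
step 3: (1351, 78)  from 3·(433,25) + (52,3)
→ (1351, 78).  Check: 1351²=1825201, 300·78²=1825200, difference 1.

1351 78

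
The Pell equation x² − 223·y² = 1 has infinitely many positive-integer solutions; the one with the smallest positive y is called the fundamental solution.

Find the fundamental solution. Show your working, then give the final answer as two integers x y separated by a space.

√223 → a₀=14, period (1,13,1,28); ℓ=4 even so k=3
i=0: a=14 ⇒ p=14, q=1
i=1: a=1 ⇒ p=15, q=1
i=2: a=13 ⇒ p=209, q=14
i=3: a=1 ⇒ p=224, q=15
→ (224, 15).  Check: 224²=50176, 223·15²=50175, difference 1.

224 15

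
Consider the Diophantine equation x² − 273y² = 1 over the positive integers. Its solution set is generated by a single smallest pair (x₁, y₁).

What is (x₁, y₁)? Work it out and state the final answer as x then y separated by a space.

727 44

√273 → a₀=16, period (1,1,10,1,1,32); ℓ=6 even so k=5
k=0  a_k=16  p_k/q_k = 16/1
…
k=2  a_k=1  p_k/q_k = 33/2
k=3  a_k=10  p_k/q_k = 347/21
k=4  a_k=1  p_k/q_k = 380/23
k=5  a_k=1  p_k/q_k = 727/44
fundamental: x₁=727, y₁=44  (since 528529 − 273·1936 = 1)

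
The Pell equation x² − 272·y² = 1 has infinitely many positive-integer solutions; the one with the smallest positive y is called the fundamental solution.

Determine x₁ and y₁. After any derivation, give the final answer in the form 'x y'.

√272 = [16; 2,32, …], period ℓ=2 (even) → k=1
a_0=16:  p_0=16·1+0=16,  q_0=16·0+1=1
a_1=2:  p_1=2·16+1=33,  q_1=2·1+0=2
→ (33, 2).  Check: 33²=1089, 272·2²=1088, difference 1.

33 2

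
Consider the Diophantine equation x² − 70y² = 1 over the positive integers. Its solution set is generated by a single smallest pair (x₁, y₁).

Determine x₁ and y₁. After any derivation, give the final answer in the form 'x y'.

251 30

√70 → a₀=8, period (2,1,2,1,2,16); ℓ=6 even so k=5
step 0: (8, 1)  from 8·(1,0) + (0,1)
…
step 3: (67, 8)  from 2·(25,3) + (17,2)
step 4: (92, 11)  from 1·(67,8) + (25,3)
step 5: (251, 30)  from 2·(92,11) + (67,8)
→ (251, 30).  Check: 251²=63001, 70·30²=63000, difference 1.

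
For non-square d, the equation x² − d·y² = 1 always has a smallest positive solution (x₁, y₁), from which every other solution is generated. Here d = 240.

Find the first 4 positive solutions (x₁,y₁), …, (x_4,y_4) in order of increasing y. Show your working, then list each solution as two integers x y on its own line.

31 2
1921 124
119071 7686
7380481 476408

√240 = [15; 2,30, …], period ℓ=2 (even) → k=1
a_0=15:  p_0=15·1+0=15,  q_0=15·0+1=1
a_1=2:  p_1=2·15+1=31,  q_1=2·1+0=2
→ (31, 2).  Check: 31²=961, 240·2²=960, difference 1.
(31+2√240)^2 = 1921 + 124√240
(31+2√240)^3 = 119071 + 7686√240
(31+2√240)^4 = 7380481 + 476408√240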